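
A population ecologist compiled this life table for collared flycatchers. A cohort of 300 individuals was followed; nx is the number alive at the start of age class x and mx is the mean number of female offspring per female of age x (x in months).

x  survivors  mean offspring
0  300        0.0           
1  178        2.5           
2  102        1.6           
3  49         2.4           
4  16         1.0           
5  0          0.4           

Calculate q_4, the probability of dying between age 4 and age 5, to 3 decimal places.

lx = nx/n0 = nx/300: 1, 0.59333…, 0.34, 0.16333…, 0.05333…, 0
q_4 = (l_4 − l_5) / l_4 = (0.053333… − 0) / 0.053333…
     = 0.053333… / 0.053333… = 1 → 1.000

1.000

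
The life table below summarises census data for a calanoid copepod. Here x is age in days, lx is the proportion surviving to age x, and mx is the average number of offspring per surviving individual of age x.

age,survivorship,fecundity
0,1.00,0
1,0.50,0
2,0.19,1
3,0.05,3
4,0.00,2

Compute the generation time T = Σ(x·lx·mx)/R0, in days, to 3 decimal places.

lx·mx: 0, 0, 0.19, 0.15, 0 → R0 = 0.34
x·lx·mx: 0, 0, 0.38, 0.45, 0 → Σ = 0.83
T = 0.83 / 0.34 = 2.441176… → 2.441

2.441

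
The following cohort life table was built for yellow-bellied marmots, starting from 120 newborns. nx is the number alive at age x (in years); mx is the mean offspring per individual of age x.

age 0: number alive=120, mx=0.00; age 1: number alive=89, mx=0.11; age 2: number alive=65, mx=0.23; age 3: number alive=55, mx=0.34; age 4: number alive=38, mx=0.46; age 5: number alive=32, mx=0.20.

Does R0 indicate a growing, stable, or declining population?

declining

lx = nx/n0 = nx/120: 1, 0.74167…, 0.54167…, 0.45833…, 0.31667…, 0.26667…
R0 = Σ lx·mx = 0 + 0.081583… + 0.124583… + 0.155833… + 0.145667… + 0.053333… = 0.561…
R0 < 1, so the population is declining.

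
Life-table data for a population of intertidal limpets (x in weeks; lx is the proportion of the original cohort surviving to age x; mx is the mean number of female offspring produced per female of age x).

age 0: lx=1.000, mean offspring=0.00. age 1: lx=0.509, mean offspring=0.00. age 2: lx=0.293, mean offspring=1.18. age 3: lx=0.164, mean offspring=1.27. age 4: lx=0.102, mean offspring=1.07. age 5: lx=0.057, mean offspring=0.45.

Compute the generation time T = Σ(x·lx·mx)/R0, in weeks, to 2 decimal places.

2.73

lx·mx: 0, 0, 0.34574, 0.20828, 0.10914, 0.02565 → R0 = 0.68881
x·lx·mx: 0, 0, 0.69148, 0.62484, 0.43656, 0.12825 → Σ = 1.88113
T = 1.88113 / 0.68881 = 2.730985… → 2.73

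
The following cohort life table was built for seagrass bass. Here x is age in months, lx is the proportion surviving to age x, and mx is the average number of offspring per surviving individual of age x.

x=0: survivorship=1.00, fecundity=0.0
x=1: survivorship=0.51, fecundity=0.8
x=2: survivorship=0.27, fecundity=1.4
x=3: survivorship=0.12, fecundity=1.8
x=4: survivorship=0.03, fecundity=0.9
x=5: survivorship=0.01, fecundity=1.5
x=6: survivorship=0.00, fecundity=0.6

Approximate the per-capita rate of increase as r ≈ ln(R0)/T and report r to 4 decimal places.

0.0225

R0 = Σ lx·mx = 0 + 0.408 + 0.378 + 0.216 + 0.027 + 0.015 + 0 = 1.044
Σ x·lx·mx = 1.995; T = 1.995/1.044 = 1.91092…
r ≈ ln(R0)/T = ln(1.044)/1.91092… = 0.022533… → 0.0225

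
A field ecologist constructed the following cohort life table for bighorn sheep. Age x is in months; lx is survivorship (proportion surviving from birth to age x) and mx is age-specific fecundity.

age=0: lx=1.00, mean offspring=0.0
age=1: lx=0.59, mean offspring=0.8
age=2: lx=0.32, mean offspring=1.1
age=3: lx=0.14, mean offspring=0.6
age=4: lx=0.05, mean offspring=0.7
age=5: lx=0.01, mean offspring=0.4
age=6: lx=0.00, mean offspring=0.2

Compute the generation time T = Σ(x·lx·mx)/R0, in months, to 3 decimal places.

1.677

lx·mx: 0, 0.472, 0.352, 0.084, 0.035, 0.004, 0 → R0 = 0.947
x·lx·mx: 0, 0.472, 0.704, 0.252, 0.14, 0.02, 0 → Σ = 1.588
T = 1.588 / 0.947 = 1.676874… → 1.677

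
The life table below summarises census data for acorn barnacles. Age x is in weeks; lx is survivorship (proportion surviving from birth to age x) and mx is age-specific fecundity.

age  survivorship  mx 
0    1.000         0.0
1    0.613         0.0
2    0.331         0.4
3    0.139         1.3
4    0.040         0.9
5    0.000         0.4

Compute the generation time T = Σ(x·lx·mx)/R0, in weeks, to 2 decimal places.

lx·mx: 0, 0, 0.1324, 0.1807, 0.036, 0 → R0 = 0.3491
x·lx·mx: 0, 0, 0.2648, 0.5421, 0.144, 0 → Σ = 0.9509
T = 0.9509 / 0.3491 = 2.723861… → 2.72

2.72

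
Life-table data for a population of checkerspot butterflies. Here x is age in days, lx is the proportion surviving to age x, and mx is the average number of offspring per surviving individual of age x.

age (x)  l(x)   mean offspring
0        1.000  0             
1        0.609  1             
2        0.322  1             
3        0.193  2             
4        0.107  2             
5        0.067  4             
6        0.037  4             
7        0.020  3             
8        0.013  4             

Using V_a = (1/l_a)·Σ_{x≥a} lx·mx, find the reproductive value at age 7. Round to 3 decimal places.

lx·mx for x ≥ 7: 0.06, 0.052 → sum = 0.112
V_7 = 0.112 / l_7 = 0.112 / 0.02 = 5.6 → 5.600

5.600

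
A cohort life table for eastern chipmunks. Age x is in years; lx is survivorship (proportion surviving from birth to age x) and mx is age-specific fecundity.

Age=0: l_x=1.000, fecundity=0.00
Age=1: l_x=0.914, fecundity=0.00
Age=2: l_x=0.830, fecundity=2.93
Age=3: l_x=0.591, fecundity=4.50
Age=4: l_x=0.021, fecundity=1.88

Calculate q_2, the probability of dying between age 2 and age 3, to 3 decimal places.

0.288

q_2 = (l_2 − l_3) / l_2 = (0.83 − 0.591) / 0.83
     = 0.239 / 0.83 = 0.287952… → 0.288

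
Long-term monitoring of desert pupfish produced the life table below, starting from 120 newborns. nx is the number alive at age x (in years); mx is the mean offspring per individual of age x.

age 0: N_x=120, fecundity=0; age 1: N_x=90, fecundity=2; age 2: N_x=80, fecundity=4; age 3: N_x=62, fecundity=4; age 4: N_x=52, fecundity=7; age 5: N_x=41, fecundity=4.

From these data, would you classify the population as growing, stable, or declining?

growing

lx = nx/n0 = nx/120: 1, 0.75, 0.66667…, 0.51667…, 0.43333…, 0.34167…
R0 = Σ lx·mx = 0 + 1.5 + 2.666667… + 2.066667… + 3.033333… + 1.366667… = 10.633333…
R0 > 1, so the population is growing.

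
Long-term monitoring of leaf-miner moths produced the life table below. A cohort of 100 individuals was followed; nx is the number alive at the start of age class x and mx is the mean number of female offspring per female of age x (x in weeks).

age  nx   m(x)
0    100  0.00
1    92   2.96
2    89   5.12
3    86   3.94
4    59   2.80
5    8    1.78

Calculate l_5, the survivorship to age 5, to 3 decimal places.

l_5 = n_5/n_0 = 8/100 = 0.08 → 0.080

0.080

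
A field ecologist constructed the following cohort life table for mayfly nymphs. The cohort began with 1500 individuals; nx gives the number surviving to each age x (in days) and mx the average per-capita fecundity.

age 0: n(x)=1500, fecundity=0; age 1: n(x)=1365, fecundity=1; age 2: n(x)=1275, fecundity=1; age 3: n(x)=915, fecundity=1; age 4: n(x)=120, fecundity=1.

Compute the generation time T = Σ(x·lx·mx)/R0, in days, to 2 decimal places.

lx = nx/n0 = nx/1500: 1, 0.91, 0.85, 0.61, 0.08
lx·mx: 0, 0.91, 0.85, 0.61, 0.08 → R0 = 2.45
x·lx·mx: 0, 0.91, 1.7, 1.83, 0.32 → Σ = 4.76
T = 4.76 / 2.45 = 1.942857… → 1.94

1.94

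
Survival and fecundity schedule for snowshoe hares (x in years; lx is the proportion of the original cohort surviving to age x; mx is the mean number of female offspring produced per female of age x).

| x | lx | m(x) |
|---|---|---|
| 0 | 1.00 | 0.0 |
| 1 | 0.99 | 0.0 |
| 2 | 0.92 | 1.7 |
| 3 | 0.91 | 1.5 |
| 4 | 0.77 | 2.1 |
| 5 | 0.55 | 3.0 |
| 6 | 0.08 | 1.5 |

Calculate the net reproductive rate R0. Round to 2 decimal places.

lx·mx by age: 0, 0, 1.564, 1.365, 1.617, 1.65, 0.12
R0 = Σ lx·mx = 6.316 → 6.32

6.32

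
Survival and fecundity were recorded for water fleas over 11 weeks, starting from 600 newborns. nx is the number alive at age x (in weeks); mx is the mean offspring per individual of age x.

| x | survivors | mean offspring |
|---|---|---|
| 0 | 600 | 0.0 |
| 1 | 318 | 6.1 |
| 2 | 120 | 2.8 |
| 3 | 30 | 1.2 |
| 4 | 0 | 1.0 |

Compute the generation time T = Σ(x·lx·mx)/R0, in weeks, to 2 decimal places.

1.18

lx = nx/n0 = nx/600: 1, 0.53, 0.2, 0.05, 0
lx·mx: 0, 3.233, 0.56, 0.06, 0 → R0 = 3.853
x·lx·mx: 0, 3.233, 1.12, 0.18, 0 → Σ = 4.533
T = 4.533 / 3.853 = 1.176486… → 1.18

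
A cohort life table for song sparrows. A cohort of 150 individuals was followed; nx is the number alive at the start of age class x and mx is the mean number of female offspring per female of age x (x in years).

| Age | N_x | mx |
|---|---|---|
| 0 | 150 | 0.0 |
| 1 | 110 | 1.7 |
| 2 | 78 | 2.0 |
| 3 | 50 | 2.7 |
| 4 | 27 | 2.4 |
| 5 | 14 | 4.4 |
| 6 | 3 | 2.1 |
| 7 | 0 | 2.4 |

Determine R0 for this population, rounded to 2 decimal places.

4.07

lx = nx/n0 = nx/150: 1, 0.73333…, 0.52, 0.33333…, 0.18, 0.09333…, 0.02, 0
lx·mx by age: 0, 1.246667…, 1.04, 0.9…, 0.432, 0.410667…, 0.042, 0
R0 = Σ lx·mx = 4.071333… → 4.07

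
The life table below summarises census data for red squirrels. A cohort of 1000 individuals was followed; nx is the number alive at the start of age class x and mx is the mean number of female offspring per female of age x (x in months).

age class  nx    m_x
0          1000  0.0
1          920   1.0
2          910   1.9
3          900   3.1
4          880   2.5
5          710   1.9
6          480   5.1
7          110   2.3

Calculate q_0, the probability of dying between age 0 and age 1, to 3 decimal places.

0.080

lx = nx/n0 = nx/1000: 1, 0.92, 0.91, 0.9, 0.88, 0.71, 0.48, 0.11
q_0 = (l_0 − l_1) / l_0 = (1 − 0.92) / 1
     = 0.08 / 1 = 0.08 → 0.080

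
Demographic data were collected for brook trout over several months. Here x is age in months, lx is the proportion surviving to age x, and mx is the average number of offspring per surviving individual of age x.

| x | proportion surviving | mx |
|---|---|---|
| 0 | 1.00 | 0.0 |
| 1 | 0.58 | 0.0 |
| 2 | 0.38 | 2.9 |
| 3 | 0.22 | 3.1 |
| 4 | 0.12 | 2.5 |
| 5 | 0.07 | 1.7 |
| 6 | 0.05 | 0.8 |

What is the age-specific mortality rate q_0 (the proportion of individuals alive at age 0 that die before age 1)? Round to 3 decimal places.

0.420

q_0 = (l_0 − l_1) / l_0 = (1 − 0.58) / 1
     = 0.42 / 1 = 0.42 → 0.420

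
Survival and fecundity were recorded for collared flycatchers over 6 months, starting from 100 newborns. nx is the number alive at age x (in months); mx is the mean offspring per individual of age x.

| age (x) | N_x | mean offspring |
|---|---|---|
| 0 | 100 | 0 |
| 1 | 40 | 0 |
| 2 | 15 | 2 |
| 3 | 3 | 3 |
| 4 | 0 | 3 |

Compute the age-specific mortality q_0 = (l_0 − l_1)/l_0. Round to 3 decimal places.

0.600

lx = nx/n0 = nx/100: 1, 0.4, 0.15, 0.03, 0
q_0 = (l_0 − l_1) / l_0 = (1 − 0.4) / 1
     = 0.6 / 1 = 0.6 → 0.600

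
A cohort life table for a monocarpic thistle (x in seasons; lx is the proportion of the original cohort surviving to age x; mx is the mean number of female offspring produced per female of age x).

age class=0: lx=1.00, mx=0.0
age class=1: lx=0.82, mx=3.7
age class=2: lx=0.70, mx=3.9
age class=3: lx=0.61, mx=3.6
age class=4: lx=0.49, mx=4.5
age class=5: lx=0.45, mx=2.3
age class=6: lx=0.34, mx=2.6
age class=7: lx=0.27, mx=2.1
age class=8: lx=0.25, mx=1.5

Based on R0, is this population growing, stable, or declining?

R0 = Σ lx·mx = 0 + 3.034 + 2.73 + 2.196 + 2.205 + 1.035 + 0.884 + 0.567 + 0.375 = 13.026
R0 > 1, so the population is growing.

growing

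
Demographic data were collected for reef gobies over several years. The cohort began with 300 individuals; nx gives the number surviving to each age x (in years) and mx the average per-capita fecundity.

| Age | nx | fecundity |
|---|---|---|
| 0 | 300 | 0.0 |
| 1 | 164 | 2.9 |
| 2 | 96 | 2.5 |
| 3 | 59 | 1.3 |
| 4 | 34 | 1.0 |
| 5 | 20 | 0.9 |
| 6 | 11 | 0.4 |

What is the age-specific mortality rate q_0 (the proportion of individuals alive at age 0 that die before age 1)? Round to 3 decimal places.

0.453

lx = nx/n0 = nx/300: 1, 0.54667…, 0.32, 0.19667…, 0.11333…, 0.06667…, 0.03667…
q_0 = (l_0 − l_1) / l_0 = (1 − 0.546667…) / 1
     = 0.453333… / 1 = 0.453333… → 0.453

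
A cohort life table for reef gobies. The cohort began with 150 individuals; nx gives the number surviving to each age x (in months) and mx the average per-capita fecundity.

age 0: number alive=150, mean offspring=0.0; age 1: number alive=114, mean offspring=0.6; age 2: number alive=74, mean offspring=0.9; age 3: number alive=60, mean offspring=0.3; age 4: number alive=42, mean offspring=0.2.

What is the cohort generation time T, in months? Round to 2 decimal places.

lx = nx/n0 = nx/150: 1, 0.76, 0.49333…, 0.4, 0.28
lx·mx: 0, 0.456, 0.444…, 0.12, 0.056 → R0 = 1.076…
x·lx·mx: 0, 0.456, 0.888…, 0.36, 0.224 → Σ = 1.928…
T = 1.928… / 1.076… = 1.791822… → 1.79

1.79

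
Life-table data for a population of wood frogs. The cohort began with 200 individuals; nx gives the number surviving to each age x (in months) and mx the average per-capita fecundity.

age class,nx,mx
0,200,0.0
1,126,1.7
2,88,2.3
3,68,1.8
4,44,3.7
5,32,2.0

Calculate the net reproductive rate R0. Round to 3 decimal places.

3.829

lx = nx/n0 = nx/200: 1, 0.63, 0.44, 0.34, 0.22, 0.16
lx·mx by age: 0, 1.071, 1.012, 0.612, 0.814, 0.32
R0 = Σ lx·mx = 3.829 → 3.829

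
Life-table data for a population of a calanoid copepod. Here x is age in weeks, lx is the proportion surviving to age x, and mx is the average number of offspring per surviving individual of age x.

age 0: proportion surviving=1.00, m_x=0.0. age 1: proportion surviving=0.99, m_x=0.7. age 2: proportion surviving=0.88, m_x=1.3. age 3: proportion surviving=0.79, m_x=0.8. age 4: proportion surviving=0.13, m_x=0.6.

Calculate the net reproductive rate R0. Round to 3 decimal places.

lx·mx by age: 0, 0.693, 1.144, 0.632, 0.078
R0 = Σ lx·mx = 2.547 → 2.547

2.547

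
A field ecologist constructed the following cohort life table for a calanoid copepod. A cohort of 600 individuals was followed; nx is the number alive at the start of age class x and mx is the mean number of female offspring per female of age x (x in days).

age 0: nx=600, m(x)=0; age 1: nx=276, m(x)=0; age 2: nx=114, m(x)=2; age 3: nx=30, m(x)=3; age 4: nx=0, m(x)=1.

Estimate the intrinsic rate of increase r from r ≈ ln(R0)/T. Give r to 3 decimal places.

-0.278

lx = nx/n0 = nx/600: 1, 0.46, 0.19, 0.05, 0
R0 = Σ lx·mx = 0 + 0 + 0.38 + 0.15 + 0 = 0.53
Σ x·lx·mx = 1.21; T = 1.21/0.53 = 2.28302…
r ≈ ln(R0)/T = ln(0.53)/2.28302… = -0.27809… → -0.278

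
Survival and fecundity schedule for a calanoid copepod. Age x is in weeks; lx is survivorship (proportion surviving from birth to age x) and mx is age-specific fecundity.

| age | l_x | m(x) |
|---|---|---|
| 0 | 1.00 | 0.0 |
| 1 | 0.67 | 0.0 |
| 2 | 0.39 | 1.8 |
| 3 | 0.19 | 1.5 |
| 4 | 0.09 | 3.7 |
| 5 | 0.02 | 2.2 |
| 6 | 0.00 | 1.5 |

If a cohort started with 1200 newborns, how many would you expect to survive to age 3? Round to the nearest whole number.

228

Expected survivors = N0 · l_3 = 1200 × 0.19 = 228 → 228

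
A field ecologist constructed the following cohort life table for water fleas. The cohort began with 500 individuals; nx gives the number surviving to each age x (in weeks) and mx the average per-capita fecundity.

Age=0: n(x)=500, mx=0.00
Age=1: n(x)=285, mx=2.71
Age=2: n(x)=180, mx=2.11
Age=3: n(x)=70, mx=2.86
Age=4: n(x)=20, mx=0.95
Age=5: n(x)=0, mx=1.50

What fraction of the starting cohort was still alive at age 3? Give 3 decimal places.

l_3 = n_3/n_0 = 70/500 = 0.14 → 0.140

0.140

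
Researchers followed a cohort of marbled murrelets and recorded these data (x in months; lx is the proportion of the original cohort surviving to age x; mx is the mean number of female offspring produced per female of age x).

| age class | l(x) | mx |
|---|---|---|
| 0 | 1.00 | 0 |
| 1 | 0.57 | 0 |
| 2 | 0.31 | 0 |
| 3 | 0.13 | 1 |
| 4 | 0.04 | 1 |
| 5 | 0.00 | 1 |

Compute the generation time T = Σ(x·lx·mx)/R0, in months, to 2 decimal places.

3.24

lx·mx: 0, 0, 0, 0.13, 0.04, 0 → R0 = 0.17
x·lx·mx: 0, 0, 0, 0.39, 0.16, 0 → Σ = 0.55
T = 0.55 / 0.17 = 3.235294… → 3.24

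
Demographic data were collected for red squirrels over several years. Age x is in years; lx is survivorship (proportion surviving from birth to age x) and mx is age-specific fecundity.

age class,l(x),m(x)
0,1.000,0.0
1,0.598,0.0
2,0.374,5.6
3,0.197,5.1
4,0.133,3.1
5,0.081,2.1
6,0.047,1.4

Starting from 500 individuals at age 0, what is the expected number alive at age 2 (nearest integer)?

Expected survivors = N0 · l_2 = 500 × 0.374 = 187 → 187

187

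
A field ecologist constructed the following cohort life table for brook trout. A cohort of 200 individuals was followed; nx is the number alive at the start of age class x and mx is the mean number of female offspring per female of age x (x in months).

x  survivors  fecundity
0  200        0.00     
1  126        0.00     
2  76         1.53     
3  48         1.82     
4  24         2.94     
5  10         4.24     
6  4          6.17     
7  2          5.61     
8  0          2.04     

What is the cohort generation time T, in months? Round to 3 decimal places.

3.448

lx = nx/n0 = nx/200: 1, 0.63, 0.38, 0.24, 0.12, 0.05, 0.02, 0.01, 0
lx·mx: 0, 0, 0.5814, 0.4368, 0.3528, 0.212, 0.1234, 0.0561, 0 → R0 = 1.7625
x·lx·mx: 0, 0, 1.1628, 1.3104, 1.4112, 1.06, 0.7404, 0.3927, 0 → Σ = 6.0775
T = 6.0775 / 1.7625 = 3.448227… → 3.448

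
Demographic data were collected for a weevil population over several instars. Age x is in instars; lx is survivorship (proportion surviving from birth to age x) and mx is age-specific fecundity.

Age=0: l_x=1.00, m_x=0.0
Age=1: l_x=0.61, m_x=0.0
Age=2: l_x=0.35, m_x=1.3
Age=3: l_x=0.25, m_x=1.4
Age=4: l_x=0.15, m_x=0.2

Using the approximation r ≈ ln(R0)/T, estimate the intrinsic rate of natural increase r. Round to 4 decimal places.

R0 = Σ lx·mx = 0 + 0 + 0.455 + 0.35 + 0.03 = 0.835
Σ x·lx·mx = 2.08; T = 2.08/0.835 = 2.49102…
r ≈ ln(R0)/T = ln(0.835)/2.49102… = -0.07239… → -0.0724

-0.0724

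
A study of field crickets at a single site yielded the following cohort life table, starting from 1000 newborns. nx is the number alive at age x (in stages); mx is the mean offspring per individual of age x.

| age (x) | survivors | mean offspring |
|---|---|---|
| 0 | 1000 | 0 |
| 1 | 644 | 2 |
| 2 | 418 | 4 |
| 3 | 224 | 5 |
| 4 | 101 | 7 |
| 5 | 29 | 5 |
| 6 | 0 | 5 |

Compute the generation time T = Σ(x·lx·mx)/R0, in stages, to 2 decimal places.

2.34

lx = nx/n0 = nx/1000: 1, 0.644, 0.418, 0.224, 0.101, 0.029, 0
lx·mx: 0, 1.288, 1.672, 1.12, 0.707, 0.145, 0 → R0 = 4.932
x·lx·mx: 0, 1.288, 3.344, 3.36, 2.828, 0.725, 0 → Σ = 11.545
T = 11.545 / 4.932 = 2.340835… → 2.34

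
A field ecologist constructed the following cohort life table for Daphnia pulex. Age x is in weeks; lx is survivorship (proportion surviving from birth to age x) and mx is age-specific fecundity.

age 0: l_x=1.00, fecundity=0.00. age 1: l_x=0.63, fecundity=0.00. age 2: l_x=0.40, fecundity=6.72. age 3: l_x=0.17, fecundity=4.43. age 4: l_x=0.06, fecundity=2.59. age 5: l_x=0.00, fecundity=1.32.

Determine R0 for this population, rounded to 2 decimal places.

3.60

lx·mx by age: 0, 0, 2.688, 0.7531, 0.1554, 0
R0 = Σ lx·mx = 3.5965 → 3.60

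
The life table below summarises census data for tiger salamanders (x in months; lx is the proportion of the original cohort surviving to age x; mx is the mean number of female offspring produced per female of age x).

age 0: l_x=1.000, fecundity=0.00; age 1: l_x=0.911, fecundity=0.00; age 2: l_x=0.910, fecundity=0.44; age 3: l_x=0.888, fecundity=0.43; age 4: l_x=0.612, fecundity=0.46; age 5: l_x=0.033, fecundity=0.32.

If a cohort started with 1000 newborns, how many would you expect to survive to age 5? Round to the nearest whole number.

Expected survivors = N0 · l_5 = 1000 × 0.033 = 33 → 33

33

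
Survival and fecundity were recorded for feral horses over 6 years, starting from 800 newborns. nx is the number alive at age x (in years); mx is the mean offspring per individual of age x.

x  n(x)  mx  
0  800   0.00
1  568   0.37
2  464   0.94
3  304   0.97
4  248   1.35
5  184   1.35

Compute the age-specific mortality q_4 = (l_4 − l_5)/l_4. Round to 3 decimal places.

lx = nx/n0 = nx/800: 1, 0.71, 0.58, 0.38, 0.31, 0.23
q_4 = (l_4 − l_5) / l_4 = (0.31 − 0.23) / 0.31
     = 0.08 / 0.31 = 0.258065… → 0.258

0.258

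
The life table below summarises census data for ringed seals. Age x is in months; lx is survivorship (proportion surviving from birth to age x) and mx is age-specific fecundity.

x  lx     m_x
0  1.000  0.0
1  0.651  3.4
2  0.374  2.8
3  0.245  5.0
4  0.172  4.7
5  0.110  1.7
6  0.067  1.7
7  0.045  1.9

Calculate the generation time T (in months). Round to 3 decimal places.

2.365

lx·mx: 0, 2.2134, 1.0472, 1.225, 0.8084, 0.187, 0.1139, 0.0855 → R0 = 5.6804
x·lx·mx: 0, 2.2134, 2.0944, 3.675, 3.2336, 0.935, 0.6834, 0.5985 → Σ = 13.4333
T = 13.4333 / 5.6804 = 2.364851… → 2.365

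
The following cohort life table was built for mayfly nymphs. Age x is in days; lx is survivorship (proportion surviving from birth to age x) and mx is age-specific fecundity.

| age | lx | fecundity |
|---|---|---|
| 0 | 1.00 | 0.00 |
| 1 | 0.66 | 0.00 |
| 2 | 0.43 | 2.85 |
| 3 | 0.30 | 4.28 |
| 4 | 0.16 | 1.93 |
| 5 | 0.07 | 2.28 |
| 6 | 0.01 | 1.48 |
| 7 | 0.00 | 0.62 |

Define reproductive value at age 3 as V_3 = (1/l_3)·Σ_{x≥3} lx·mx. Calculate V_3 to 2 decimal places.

5.89

lx·mx for x ≥ 3: 1.284, 0.3088, 0.1596, 0.0148, 0 → sum = 1.7672
V_3 = 1.7672 / l_3 = 1.7672 / 0.3 = 5.890667… → 5.89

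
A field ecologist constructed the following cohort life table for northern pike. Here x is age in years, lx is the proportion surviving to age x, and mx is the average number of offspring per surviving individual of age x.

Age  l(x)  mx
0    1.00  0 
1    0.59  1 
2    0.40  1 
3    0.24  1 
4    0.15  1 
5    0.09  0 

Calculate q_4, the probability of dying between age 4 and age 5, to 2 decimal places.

q_4 = (l_4 − l_5) / l_4 = (0.15 − 0.09) / 0.15
     = 0.06 / 0.15 = 0.4 → 0.40

0.40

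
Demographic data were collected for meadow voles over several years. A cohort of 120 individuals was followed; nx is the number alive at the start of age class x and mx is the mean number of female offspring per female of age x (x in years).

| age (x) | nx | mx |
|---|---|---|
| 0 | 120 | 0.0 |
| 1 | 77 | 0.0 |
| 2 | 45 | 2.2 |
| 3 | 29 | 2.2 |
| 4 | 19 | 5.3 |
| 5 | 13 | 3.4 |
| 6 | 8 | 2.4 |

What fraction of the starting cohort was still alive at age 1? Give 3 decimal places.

0.642

l_1 = n_1/n_0 = 77/120 = 0.641667… → 0.642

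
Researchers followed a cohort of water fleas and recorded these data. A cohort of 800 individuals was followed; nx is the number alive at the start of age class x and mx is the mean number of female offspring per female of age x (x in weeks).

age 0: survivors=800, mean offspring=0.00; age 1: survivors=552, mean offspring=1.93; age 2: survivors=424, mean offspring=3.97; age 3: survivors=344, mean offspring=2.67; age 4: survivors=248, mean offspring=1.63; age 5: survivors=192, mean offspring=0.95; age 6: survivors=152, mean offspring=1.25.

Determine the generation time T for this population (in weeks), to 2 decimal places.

2.44

lx = nx/n0 = nx/800: 1, 0.69, 0.53, 0.43, 0.31, 0.24, 0.19
lx·mx: 0, 1.3317, 2.1041, 1.1481, 0.5053, 0.228, 0.2375 → R0 = 5.5547
x·lx·mx: 0, 1.3317, 4.2082, 3.4443, 2.0212, 1.14, 1.425 → Σ = 13.5704
T = 13.5704 / 5.5547 = 2.443048… → 2.44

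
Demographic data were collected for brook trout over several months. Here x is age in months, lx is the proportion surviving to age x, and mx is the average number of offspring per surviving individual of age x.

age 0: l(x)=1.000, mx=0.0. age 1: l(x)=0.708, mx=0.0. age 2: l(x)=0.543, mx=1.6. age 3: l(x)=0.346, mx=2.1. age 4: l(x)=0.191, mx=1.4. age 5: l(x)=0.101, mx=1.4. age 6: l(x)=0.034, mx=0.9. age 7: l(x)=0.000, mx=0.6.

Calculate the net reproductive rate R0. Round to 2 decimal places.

lx·mx by age: 0, 0, 0.8688, 0.7266, 0.2674, 0.1414, 0.0306, 0
R0 = Σ lx·mx = 2.0348 → 2.03

2.03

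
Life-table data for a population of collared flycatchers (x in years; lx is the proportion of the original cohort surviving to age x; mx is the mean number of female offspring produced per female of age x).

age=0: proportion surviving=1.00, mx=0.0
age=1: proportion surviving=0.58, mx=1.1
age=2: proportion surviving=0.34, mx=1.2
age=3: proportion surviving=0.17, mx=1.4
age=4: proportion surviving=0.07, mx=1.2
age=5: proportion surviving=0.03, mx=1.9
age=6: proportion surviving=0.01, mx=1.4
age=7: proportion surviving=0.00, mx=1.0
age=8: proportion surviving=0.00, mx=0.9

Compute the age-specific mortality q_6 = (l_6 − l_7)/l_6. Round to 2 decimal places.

q_6 = (l_6 − l_7) / l_6 = (0.01 − 0) / 0.01
     = 0.01 / 0.01 = 1 → 1.00

1.00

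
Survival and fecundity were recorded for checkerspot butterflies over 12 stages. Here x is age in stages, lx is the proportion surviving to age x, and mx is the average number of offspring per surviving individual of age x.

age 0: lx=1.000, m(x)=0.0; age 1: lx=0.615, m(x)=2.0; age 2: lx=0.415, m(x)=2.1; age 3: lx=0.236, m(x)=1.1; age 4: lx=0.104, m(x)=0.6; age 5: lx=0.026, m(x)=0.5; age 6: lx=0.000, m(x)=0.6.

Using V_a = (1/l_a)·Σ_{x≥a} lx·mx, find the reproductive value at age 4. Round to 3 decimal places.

lx·mx for x ≥ 4: 0.0624, 0.013, 0 → sum = 0.0754
V_4 = 0.0754 / l_4 = 0.0754 / 0.104 = 0.725 → 0.725

0.725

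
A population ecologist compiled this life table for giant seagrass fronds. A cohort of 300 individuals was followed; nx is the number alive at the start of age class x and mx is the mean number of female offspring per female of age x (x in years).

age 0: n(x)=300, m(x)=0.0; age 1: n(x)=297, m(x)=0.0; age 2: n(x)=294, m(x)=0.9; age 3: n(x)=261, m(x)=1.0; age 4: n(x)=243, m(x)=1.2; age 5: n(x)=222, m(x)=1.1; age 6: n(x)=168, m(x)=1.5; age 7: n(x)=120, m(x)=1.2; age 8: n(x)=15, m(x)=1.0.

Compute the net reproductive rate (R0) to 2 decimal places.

lx = nx/n0 = nx/300: 1, 0.99, 0.98, 0.87, 0.81, 0.74, 0.56, 0.4, 0.05
lx·mx by age: 0, 0, 0.882, 0.87, 0.972, 0.814, 0.84, 0.48, 0.05
R0 = Σ lx·mx = 4.908 → 4.91

4.91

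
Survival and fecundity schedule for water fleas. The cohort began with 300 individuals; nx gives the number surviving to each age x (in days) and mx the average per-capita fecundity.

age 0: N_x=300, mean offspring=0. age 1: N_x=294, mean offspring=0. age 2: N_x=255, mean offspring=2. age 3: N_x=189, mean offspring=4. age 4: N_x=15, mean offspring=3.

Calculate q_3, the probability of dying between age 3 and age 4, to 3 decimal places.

lx = nx/n0 = nx/300: 1, 0.98, 0.85, 0.63, 0.05
q_3 = (l_3 − l_4) / l_3 = (0.63 − 0.05) / 0.63
     = 0.58 / 0.63 = 0.920635… → 0.921

0.921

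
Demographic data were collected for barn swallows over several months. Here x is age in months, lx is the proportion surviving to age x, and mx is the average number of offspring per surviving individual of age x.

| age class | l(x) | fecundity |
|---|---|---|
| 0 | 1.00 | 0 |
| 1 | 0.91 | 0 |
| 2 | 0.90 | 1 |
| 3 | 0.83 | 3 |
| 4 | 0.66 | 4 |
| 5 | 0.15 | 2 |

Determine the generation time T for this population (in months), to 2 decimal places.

lx·mx: 0, 0, 0.9, 2.49, 2.64, 0.3 → R0 = 6.33
x·lx·mx: 0, 0, 1.8, 7.47, 10.56, 1.5 → Σ = 21.33
T = 21.33 / 6.33 = 3.369668… → 3.37

3.37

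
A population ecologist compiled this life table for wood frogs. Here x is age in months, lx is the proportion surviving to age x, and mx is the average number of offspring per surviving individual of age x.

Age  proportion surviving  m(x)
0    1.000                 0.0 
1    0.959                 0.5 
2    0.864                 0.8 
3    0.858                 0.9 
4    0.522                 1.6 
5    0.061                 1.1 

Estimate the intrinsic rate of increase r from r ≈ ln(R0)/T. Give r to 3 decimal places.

R0 = Σ lx·mx = 0 + 0.4795 + 0.6912 + 0.7722 + 0.8352 + 0.0671 = 2.8452
Σ x·lx·mx = 7.8548; T = 7.8548/2.8452 = 2.76072…
r ≈ ln(R0)/T = ln(2.8452)/2.76072… = 0.37875… → 0.379

0.379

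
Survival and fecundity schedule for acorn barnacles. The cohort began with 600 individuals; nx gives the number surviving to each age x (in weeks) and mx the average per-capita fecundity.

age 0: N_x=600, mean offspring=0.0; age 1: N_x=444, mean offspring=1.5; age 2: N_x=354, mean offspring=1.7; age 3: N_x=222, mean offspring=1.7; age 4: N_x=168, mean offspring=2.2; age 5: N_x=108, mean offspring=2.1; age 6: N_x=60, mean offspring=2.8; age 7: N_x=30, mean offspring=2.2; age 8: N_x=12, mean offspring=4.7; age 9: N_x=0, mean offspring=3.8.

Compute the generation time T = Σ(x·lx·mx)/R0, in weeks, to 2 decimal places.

lx = nx/n0 = nx/600: 1, 0.74, 0.59, 0.37, 0.28, 0.18, 0.1, 0.05, 0.02, 0
lx·mx: 0, 1.11, 1.003, 0.629, 0.616, 0.378, 0.28, 0.11, 0.094, 0 → R0 = 4.22
x·lx·mx: 0, 1.11, 2.006, 1.887, 2.464, 1.89, 1.68, 0.77, 0.752, 0 → Σ = 12.559
T = 12.559 / 4.22 = 2.976066… → 2.98

2.98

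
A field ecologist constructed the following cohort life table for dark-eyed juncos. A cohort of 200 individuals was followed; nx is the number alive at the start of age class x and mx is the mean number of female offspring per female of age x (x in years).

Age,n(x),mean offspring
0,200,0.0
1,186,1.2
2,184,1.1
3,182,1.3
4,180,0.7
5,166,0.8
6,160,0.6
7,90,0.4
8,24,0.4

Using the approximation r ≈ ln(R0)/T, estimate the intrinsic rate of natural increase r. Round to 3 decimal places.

lx = nx/n0 = nx/200: 1, 0.93, 0.92, 0.91, 0.9, 0.83, 0.8, 0.45, 0.12
R0 = Σ lx·mx = 0 + 1.116 + 1.012 + 1.183 + 0.63 + 0.664 + 0.48 + 0.18 + 0.048 = 5.313
Σ x·lx·mx = 17.053; T = 17.053/5.313 = 3.20967…
r ≈ ln(R0)/T = ln(5.313)/3.20967… = 0.52035… → 0.520

0.520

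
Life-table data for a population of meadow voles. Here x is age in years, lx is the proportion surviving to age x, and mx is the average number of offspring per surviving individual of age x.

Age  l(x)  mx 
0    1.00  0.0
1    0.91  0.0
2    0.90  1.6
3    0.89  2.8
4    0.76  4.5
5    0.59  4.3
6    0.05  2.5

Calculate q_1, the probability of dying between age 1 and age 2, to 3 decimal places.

q_1 = (l_1 − l_2) / l_1 = (0.91 − 0.9) / 0.91
     = 0.01 / 0.91 = 0.010989… → 0.011

0.011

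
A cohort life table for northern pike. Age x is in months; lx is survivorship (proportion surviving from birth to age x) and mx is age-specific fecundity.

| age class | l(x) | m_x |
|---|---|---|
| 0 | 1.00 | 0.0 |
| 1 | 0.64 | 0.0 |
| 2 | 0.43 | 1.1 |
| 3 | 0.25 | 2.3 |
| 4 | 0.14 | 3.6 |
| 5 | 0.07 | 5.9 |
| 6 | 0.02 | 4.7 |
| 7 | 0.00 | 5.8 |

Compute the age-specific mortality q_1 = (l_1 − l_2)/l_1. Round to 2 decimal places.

q_1 = (l_1 − l_2) / l_1 = (0.64 − 0.43) / 0.64
     = 0.21 / 0.64 = 0.328125 → 0.33

0.33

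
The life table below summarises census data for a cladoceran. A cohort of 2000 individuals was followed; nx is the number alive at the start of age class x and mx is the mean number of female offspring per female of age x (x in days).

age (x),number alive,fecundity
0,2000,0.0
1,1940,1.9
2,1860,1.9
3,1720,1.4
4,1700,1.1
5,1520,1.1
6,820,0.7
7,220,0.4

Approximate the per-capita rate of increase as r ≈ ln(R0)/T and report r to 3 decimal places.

0.706

lx = nx/n0 = nx/2000: 1, 0.97, 0.93, 0.86, 0.85, 0.76, 0.41, 0.11
R0 = Σ lx·mx = 0 + 1.843 + 1.767 + 1.204 + 0.935 + 0.836 + 0.287 + 0.044 = 6.916
Σ x·lx·mx = 18.939; T = 18.939/6.916 = 2.73843…
r ≈ ln(R0)/T = ln(6.916)/2.73843… = 0.70618… → 0.706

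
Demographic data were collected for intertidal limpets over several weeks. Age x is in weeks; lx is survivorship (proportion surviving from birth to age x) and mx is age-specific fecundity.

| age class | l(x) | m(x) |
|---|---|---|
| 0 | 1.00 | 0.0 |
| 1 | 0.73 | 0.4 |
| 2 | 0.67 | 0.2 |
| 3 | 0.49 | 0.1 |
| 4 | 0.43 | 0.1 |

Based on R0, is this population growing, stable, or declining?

declining

R0 = Σ lx·mx = 0 + 0.292 + 0.134 + 0.049 + 0.043 = 0.518
R0 < 1, so the population is declining.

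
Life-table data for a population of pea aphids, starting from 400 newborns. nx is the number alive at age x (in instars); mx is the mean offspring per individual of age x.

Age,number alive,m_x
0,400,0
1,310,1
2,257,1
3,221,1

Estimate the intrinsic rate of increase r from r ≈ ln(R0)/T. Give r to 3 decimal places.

0.359

lx = nx/n0 = nx/400: 1, 0.775, 0.6425, 0.5525
R0 = Σ lx·mx = 0 + 0.775 + 0.6425 + 0.5525 = 1.97
Σ x·lx·mx = 3.7175; T = 3.7175/1.97 = 1.88706…
r ≈ ln(R0)/T = ln(1.97)/1.88706… = 0.35931… → 0.359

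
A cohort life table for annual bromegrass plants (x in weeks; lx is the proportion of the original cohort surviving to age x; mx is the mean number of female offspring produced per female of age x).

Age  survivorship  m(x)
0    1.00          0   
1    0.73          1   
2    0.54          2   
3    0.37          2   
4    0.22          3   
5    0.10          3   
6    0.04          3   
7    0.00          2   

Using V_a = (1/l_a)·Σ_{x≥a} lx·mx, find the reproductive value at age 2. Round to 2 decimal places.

5.37

lx·mx for x ≥ 2: 1.08, 0.74, 0.66, 0.3, 0.12, 0 → sum = 2.9
V_2 = 2.9 / l_2 = 2.9 / 0.54 = 5.37037… → 5.37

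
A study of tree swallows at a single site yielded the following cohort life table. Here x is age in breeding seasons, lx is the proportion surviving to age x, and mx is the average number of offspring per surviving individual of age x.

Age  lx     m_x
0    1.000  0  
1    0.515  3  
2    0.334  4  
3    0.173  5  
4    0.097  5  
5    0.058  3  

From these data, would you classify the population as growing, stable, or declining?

R0 = Σ lx·mx = 0 + 1.545 + 1.336 + 0.865 + 0.485 + 0.174 = 4.405
R0 > 1, so the population is growing.

growing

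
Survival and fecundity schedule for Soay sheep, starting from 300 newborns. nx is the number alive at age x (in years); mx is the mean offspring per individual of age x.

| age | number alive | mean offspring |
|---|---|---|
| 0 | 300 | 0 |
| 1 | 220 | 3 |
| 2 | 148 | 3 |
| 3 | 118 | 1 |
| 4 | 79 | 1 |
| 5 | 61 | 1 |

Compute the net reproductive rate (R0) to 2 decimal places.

4.54

lx = nx/n0 = nx/300: 1, 0.73333…, 0.49333…, 0.39333…, 0.26333…, 0.20333…
lx·mx by age: 0, 2.2…, 1.48…, 0.393333…, 0.263333…, 0.203333…
R0 = Σ lx·mx = 4.54… → 4.54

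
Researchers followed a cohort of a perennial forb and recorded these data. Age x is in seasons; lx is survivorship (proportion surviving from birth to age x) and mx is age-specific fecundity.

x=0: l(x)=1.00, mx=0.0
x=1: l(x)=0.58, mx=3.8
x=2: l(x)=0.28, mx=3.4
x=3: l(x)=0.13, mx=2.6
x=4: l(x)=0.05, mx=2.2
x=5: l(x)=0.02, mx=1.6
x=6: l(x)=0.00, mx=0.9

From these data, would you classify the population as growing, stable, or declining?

growing

R0 = Σ lx·mx = 0 + 2.204 + 0.952 + 0.338 + 0.11 + 0.032 + 0 = 3.636
R0 > 1, so the population is growing.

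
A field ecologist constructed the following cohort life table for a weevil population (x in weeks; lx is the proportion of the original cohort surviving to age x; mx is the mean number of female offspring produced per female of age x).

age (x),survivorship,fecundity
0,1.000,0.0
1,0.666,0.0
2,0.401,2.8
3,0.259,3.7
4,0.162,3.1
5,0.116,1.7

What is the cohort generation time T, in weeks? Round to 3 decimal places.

lx·mx: 0, 0, 1.1228, 0.9583, 0.5022, 0.1972 → R0 = 2.7805
x·lx·mx: 0, 0, 2.2456, 2.8749, 2.0088, 0.986 → Σ = 8.1153
T = 8.1153 / 2.7805 = 2.918648… → 2.919

2.919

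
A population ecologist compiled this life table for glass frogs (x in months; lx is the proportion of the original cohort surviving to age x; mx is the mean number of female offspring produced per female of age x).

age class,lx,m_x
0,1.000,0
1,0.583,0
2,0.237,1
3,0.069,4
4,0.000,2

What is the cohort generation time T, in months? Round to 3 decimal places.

lx·mx: 0, 0, 0.237, 0.276, 0 → R0 = 0.513
x·lx·mx: 0, 0, 0.474, 0.828, 0 → Σ = 1.302
T = 1.302 / 0.513 = 2.538012… → 2.538

2.538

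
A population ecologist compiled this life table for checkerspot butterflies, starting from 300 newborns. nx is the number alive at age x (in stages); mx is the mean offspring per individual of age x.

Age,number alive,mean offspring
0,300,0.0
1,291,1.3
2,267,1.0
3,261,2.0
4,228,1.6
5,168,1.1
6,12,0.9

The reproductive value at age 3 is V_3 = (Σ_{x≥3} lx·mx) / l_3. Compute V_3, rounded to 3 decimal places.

lx = nx/n0 = nx/300: 1, 0.97, 0.89, 0.87, 0.76, 0.56, 0.04
lx·mx for x ≥ 3: 1.74, 1.216, 0.616, 0.036 → sum = 3.608
V_3 = 3.608 / l_3 = 3.608 / 0.87 = 4.147126… → 4.147

4.147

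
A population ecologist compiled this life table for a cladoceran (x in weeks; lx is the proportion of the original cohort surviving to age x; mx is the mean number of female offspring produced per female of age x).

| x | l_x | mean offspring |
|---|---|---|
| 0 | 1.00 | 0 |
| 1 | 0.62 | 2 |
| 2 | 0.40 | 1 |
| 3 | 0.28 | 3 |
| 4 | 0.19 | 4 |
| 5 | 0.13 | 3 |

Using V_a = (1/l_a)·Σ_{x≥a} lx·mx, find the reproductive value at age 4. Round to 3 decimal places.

6.053

lx·mx for x ≥ 4: 0.76, 0.39 → sum = 1.15
V_4 = 1.15 / l_4 = 1.15 / 0.19 = 6.052632… → 6.053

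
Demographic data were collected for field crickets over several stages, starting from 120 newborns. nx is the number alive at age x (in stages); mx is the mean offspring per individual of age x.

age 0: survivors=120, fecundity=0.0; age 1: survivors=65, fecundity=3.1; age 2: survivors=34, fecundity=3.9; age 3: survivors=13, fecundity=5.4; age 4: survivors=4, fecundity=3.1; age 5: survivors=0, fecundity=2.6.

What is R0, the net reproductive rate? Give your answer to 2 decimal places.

lx = nx/n0 = nx/120: 1, 0.54167…, 0.28333…, 0.10833…, 0.03333…, 0
lx·mx by age: 0, 1.679167…, 1.105…, 0.585…, 0.103333…, 0
R0 = Σ lx·mx = 3.4725… → 3.47

3.47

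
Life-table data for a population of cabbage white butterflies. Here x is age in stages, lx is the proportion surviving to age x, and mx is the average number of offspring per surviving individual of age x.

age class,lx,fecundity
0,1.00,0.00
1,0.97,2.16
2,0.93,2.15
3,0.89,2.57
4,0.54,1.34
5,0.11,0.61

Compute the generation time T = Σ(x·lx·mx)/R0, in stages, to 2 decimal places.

2.26

lx·mx: 0, 2.0952, 1.9995, 2.2873, 0.7236, 0.0671 → R0 = 7.1727
x·lx·mx: 0, 2.0952, 3.999, 6.8619, 2.8944, 0.3355 → Σ = 16.186
T = 16.186 / 7.1727 = 2.256612… → 2.26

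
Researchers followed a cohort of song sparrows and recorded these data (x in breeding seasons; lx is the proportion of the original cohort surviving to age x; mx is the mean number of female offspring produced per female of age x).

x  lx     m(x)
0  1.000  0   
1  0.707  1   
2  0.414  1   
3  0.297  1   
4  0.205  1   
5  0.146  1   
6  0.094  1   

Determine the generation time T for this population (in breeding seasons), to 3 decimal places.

lx·mx: 0, 0.707, 0.414, 0.297, 0.205, 0.146, 0.094 → R0 = 1.863
x·lx·mx: 0, 0.707, 0.828, 0.891, 0.82, 0.73, 0.564 → Σ = 4.54
T = 4.54 / 1.863 = 2.43693… → 2.437

2.437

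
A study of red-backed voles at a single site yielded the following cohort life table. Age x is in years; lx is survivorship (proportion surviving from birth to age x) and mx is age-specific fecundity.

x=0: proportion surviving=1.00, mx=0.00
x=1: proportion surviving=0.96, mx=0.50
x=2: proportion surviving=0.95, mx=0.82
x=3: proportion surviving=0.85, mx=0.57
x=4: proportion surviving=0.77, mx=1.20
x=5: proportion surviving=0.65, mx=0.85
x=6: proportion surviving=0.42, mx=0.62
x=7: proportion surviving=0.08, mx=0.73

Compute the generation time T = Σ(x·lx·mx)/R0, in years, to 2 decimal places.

lx·mx: 0, 0.48, 0.779, 0.4845, 0.924, 0.5525, 0.2604, 0.0584 → R0 = 3.5388
x·lx·mx: 0, 0.48, 1.558, 1.4535, 3.696, 2.7625, 1.5624, 0.4088 → Σ = 11.9212
T = 11.9212 / 3.5388 = 3.368713… → 3.37

3.37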